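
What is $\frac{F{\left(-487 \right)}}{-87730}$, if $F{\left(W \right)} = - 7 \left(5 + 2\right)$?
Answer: $\frac{49}{87730} \approx 0.00055853$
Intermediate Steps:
$F{\left(W \right)} = -49$ ($F{\left(W \right)} = \left(-7\right) 7 = -49$)
$\frac{F{\left(-487 \right)}}{-87730} = - \frac{49}{-87730} = \left(-49\right) \left(- \frac{1}{87730}\right) = \frac{49}{87730}$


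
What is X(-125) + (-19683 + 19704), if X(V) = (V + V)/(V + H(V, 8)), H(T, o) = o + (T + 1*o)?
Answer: 2582/117 ≈ 22.068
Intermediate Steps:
H(T, o) = T + 2*o (H(T, o) = o + (T + o) = T + 2*o)
X(V) = 2*V/(16 + 2*V) (X(V) = (V + V)/(V + (V + 2*8)) = (2*V)/(V + (V + 16)) = (2*V)/(V + (16 + V)) = (2*V)/(16 + 2*V) = 2*V/(16 + 2*V))
X(-125) + (-19683 + 19704) = -125/(8 - 125) + (-19683 + 19704) = -125/(-117) + 21 = -125*(-1/117) + 21 = 125/117 + 21 = 2582/117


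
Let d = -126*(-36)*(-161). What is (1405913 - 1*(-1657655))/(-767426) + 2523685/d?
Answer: -2087026470469/280224069048 ≈ -7.4477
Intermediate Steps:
d = -730296 (d = 4536*(-161) = -730296)
(1405913 - 1*(-1657655))/(-767426) + 2523685/d = (1405913 - 1*(-1657655))/(-767426) + 2523685/(-730296) = (1405913 + 1657655)*(-1/767426) + 2523685*(-1/730296) = 3063568*(-1/767426) - 2523685/730296 = -1531784/383713 - 2523685/730296 = -2087026470469/280224069048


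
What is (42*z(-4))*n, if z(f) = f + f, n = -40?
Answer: 13440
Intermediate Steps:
z(f) = 2*f
(42*z(-4))*n = (42*(2*(-4)))*(-40) = (42*(-8))*(-40) = -336*(-40) = 13440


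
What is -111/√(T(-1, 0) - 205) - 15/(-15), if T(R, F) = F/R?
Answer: 1 + 111*I*√205/205 ≈ 1.0 + 7.7526*I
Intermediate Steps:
-111/√(T(-1, 0) - 205) - 15/(-15) = -111/√(0/(-1) - 205) - 15/(-15) = -111/√(0*(-1) - 205) - 15*(-1/15) = -111/√(0 - 205) + 1 = -111*(-I*√205/205) + 1 = -(-111)*I*√205/205 + 1 = 111*I*√205/205 + 1 = 1 + 111*I*√205/205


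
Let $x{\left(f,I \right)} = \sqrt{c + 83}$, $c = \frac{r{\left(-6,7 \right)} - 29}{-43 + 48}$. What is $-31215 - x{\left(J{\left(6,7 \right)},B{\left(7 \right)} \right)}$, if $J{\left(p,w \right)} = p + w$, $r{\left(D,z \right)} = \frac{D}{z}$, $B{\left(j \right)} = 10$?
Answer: $-31215 - \frac{2 \sqrt{23590}}{35} \approx -31224.0$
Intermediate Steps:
$c = - \frac{209}{35}$ ($c = \frac{- \frac{6}{7} - 29}{-43 + 48} = \frac{\left(-6\right) \frac{1}{7} - 29}{5} = \left(- \frac{6}{7} - 29\right) \frac{1}{5} = \left(- \frac{209}{7}\right) \frac{1}{5} = - \frac{209}{35} \approx -5.9714$)
$x{\left(f,I \right)} = \frac{2 \sqrt{23590}}{35}$ ($x{\left(f,I \right)} = \sqrt{- \frac{209}{35} + 83} = \sqrt{\frac{2696}{35}} = \frac{2 \sqrt{23590}}{35}$)
$-31215 - x{\left(J{\left(6,7 \right)},B{\left(7 \right)} \right)} = -31215 - \frac{2 \sqrt{23590}}{35}$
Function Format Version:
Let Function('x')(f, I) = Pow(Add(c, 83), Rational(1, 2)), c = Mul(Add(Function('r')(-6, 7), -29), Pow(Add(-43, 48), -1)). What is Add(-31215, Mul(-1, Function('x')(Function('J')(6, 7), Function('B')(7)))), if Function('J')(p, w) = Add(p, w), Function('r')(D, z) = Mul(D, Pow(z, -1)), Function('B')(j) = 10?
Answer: Add(-31215, Mul(Rational(-2, 35), Pow(23590, Rational(1, 2)))) ≈ -31224.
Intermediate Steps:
c = Rational(-209, 35) (c = Mul(Add(Mul(-6, Pow(7, -1)), -29), Pow(Add(-43, 48), -1)) = Mul(Add(Mul(-6, Rational(1, 7)), -29), Pow(5, -1)) = Mul(Add(Rational(-6, 7), -29), Rational(1, 5)) = Mul(Rational(-209, 7), Rational(1, 5)) = Rational(-209, 35) ≈ -5.9714)
Function('x')(f, I) = Mul(Rational(2, 35), Pow(23590, Rational(1, 2))) (Function('x')(f, I) = Pow(Add(Rational(-209, 35), 83), Rational(1, 2)) = Pow(Rational(2696, 35), Rational(1, 2)) = Mul(Rational(2, 35), Pow(23590, Rational(1, 2))))
Add(-31215, Mul(-1, Function('x')(Function('J')(6, 7), Function('B')(7)))) = Add(-31215, Mul(-1, Mul(Rational(2, 35), Pow(23590, Rational(1, 2))))) = Add(-31215, Mul(Rational(-2, 35), Pow(23590, Rational(1, 2))))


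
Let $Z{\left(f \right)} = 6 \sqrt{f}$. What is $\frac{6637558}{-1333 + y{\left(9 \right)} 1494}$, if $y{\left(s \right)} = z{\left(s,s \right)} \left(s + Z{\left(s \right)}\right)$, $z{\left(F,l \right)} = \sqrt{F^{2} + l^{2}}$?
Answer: $\frac{8847864814}{263597210639} + \frac{2409712331436 \sqrt{2}}{263597210639} \approx 12.962$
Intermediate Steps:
$y{\left(s \right)} = \sqrt{2} \sqrt{s^{2}} \left(s + 6 \sqrt{s}\right)$ ($y{\left(s \right)} = \sqrt{s^{2} + s^{2}} \left(s + 6 \sqrt{s}\right) = \sqrt{2 s^{2}} \left(s + 6 \sqrt{s}\right) = \sqrt{2} \sqrt{s^{2}} \left(s + 6 \sqrt{s}\right)$)
$\frac{6637558}{-1333 + y{\left(9 \right)} 1494} = \frac{6637558}{-1333 + \sqrt{2} \sqrt{9^{2}} \left(9 + 6 \sqrt{9}\right) 1494} = \frac{6637558}{-1333 + \sqrt{2} \sqrt{81} \left(9 + 6 \cdot 3\right) 1494} = \frac{6637558}{-1333 + \sqrt{2} \cdot 9 \left(9 + 18\right) 1494} = \frac{6637558}{-1333 + \sqrt{2} \cdot 9 \cdot 27 \cdot 1494} = \frac{6637558}{-1333 + 243 \sqrt{2} \cdot 1494} = \frac{6637558}{-1333 + 363042 \sqrt{2}}$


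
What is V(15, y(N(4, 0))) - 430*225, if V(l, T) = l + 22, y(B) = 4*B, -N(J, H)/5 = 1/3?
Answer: -96713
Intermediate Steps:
N(J, H) = -5/3
V(l, T) = 22 + l
V(15, y(N(4, 0))) - 430*225 = (22 + 15) - 430*225 = 37 - 96750 = -96713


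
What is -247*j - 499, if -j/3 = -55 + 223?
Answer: 123989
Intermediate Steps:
j = -504 (j = -3*(-55 + 223) = -3*168 = -504)
-247*j - 499 = -247*(-504) - 499 = 124488 - 499 = 123989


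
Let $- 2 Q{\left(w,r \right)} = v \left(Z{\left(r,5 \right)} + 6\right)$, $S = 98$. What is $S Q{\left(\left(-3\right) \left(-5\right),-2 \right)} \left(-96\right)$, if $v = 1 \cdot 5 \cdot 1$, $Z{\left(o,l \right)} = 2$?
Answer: $188160$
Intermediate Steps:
$v = 5$ ($v = 5 \cdot 1 = 5$)
$Q{\left(w,r \right)} = -20$ ($Q{\left(w,r \right)} = - \frac{5 \left(2 + 6\right)}{2} = - \frac{5 \cdot 8}{2} = \left(- \frac{1}{2}\right) 40 = -20$)
$S Q{\left(\left(-3\right) \left(-5\right),-2 \right)} \left(-96\right) = 98 \left(-20\right) \left(-96\right) = \left(-1960\right) \left(-96\right) = 188160$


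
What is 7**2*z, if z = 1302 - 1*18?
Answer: 62916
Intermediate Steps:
z = 1284 (z = 1302 - 18 = 1284)
7**2*z = 7**2*1284 = 49*1284 = 62916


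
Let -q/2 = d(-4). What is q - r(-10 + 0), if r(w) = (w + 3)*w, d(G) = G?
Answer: -62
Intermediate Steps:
q = 8 (q = -2*(-4) = 8)
r(w) = w*(3 + w) (r(w) = (3 + w)*w = w*(3 + w))
q - r(-10 + 0) = 8 - (-10 + 0)*(3 + (-10 + 0)) = 8 - (-10)*(3 - 10) = 8 - (-10)*(-7) = 8 - 1*70 = 8 - 70 = -62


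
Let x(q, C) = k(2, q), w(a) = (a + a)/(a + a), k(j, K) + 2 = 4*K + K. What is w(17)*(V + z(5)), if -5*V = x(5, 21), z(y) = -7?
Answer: -58/5 ≈ -11.600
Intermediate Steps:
k(j, K) = -2 + 5*K (k(j, K) = -2 + (4*K + K) = -2 + 5*K)
w(a) = 1 (w(a) = (2*a)/((2*a)) = (2*a)*(1/(2*a)) = 1)
x(q, C) = -2 + 5*q
V = -23/5 (V = -(-2 + 5*5)/5 = -(-2 + 25)/5 = -⅕*23 = -23/5 ≈ -4.6000)
w(17)*(V + z(5)) = 1*(-23/5 - 7) = 1*(-58/5) = -58/5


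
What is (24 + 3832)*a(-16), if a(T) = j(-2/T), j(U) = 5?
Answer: 19280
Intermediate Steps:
a(T) = 5
(24 + 3832)*a(-16) = (24 + 3832)*5 = 3856*5 = 19280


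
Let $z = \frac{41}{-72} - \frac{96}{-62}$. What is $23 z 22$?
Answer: $\frac{552805}{1116} \approx 495.34$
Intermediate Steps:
$z = \frac{2185}{2232}$ ($z = 41 \left(- \frac{1}{72}\right) - - \frac{48}{31} = - \frac{41}{72} + \frac{48}{31} = \frac{2185}{2232} \approx 0.97894$)
$23 z 22 = 23 \cdot \frac{2185}{2232} \cdot 22 = \frac{50255}{2232} \cdot 22 = \frac{552805}{1116}$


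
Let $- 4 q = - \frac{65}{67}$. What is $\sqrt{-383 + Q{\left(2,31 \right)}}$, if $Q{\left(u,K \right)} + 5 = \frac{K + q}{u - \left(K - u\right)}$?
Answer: $\frac{i \sqrt{62889349}}{402} \approx 19.727 i$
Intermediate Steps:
$q = \frac{65}{268}$ ($q = - \frac{\left(-65\right) \frac{1}{67}}{4} = \left(- \frac{1}{4}\right) \left(- \frac{65}{67}\right) = \frac{65}{268} \approx 0.24254$)
$Q{\left(u,K \right)} = -5 + \frac{\frac{65}{268} + K}{- K + 2 u}$ ($Q{\left(u,K \right)} = -5 + \frac{K + \frac{65}{268}}{u - \left(K - u\right)} = -5 + \frac{\frac{65}{268} + K}{- K + 2 u}$)
$\sqrt{-383 + Q{\left(2,31 \right)}} = \sqrt{-383 + \frac{-65 - 49848 + 2680 \cdot 2}{268 \left(31 - 4\right)}} = \sqrt{-383 + \frac{-65 - 49848 + 5360}{268 \left(31 - 4\right)}} = \sqrt{-383 + \frac{1}{268} \cdot \frac{1}{27} \left(-44553\right)} = \sqrt{-383 - \frac{14851}{2412}} = \sqrt{- \frac{938647}{2412}} = \frac{i \sqrt{62889349}}{402}$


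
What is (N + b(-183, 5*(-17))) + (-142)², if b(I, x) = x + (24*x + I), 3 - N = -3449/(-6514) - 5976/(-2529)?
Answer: 32684426341/1830434 ≈ 17856.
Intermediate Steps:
N = 196837/1830434 (N = 3 - (-3449/(-6514) - 5976/(-2529)) = 3 - (-3449*(-1/6514) - 5976*(-1/2529)) = 3 - (3449/6514 + 664/281) = 3 - 1*5294465/1830434 = 3 - 5294465/1830434 = 196837/1830434 ≈ 0.10754)
b(I, x) = I + 25*x (b(I, x) = x + (I + 24*x) = I + 25*x)
(N + b(-183, 5*(-17))) + (-142)² = (196837/1830434 + (-183 + 25*(5*(-17)))) + (-142)² = (196837/1830434 + (-183 + 25*(-85))) + 20164 = (196837/1830434 + (-183 - 2125)) + 20164 = (196837/1830434 - 2308) + 20164 = -4224444835/1830434 + 20164 = 32684426341/1830434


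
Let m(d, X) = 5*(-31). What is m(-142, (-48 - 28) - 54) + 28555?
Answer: 28400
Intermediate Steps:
m(d, X) = -155
m(-142, (-48 - 28) - 54) + 28555 = -155 + 28555 = 28400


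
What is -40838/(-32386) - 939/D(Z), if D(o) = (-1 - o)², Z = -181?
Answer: 215456791/174884400 ≈ 1.2320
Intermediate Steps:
-40838/(-32386) - 939/D(Z) = -40838/(-32386) - 939/(1 - 181)² = -40838*(-1/32386) - 939/((-180)²) = 20419/16193 - 939/32400 = 20419/16193 - 939*1/32400 = 20419/16193 - 313/10800 = 215456791/174884400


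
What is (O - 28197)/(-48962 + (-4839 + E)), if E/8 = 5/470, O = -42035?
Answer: 3300904/2528643 ≈ 1.3054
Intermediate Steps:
E = 4/47 (E = 8*(5/470) = 8*((1/470)*5) = 8*(1/94) = 4/47 ≈ 0.085106)
(O - 28197)/(-48962 + (-4839 + E)) = (-42035 - 28197)/(-48962 + (-4839 + 4/47)) = -70232/(-48962 - 227429/47) = -70232/(-2528643/47) = -70232*(-47/2528643) = 3300904/2528643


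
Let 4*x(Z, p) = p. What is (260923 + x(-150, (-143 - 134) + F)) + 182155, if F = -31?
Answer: 443001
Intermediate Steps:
x(Z, p) = p/4
(260923 + x(-150, (-143 - 134) + F)) + 182155 = (260923 + ((-143 - 134) - 31)/4) + 182155 = (260923 + (-277 - 31)/4) + 182155 = (260923 + (1/4)*(-308)) + 182155 = (260923 - 77) + 182155 = 260846 + 182155 = 443001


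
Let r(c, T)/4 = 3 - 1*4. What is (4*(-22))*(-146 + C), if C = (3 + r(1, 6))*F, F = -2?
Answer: 12672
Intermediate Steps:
r(c, T) = -4 (r(c, T) = 4*(3 - 1*4) = 4*(3 - 4) = 4*(-1) = -4)
C = 2 (C = (3 - 4)*(-2) = -1*(-2) = 2)
(4*(-22))*(-146 + C) = (4*(-22))*(-146 + 2) = -88*(-144) = 12672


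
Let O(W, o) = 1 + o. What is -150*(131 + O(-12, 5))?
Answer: -20550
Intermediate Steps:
-150*(131 + O(-12, 5)) = -150*(131 + (1 + 5)) = -150*(131 + 6) = -150*137 = -20550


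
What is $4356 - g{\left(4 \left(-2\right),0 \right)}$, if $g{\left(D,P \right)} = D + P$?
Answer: $4364$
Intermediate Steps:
$4356 - g{\left(4 \left(-2\right),0 \right)} = 4356 - \left(4 \left(-2\right) + 0\right) = 4356 - \left(-8 + 0\right) = 4356 - -8 = 4356 + 8 = 4364$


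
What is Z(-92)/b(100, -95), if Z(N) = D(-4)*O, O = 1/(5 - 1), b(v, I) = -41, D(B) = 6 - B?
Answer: -5/82 ≈ -0.060976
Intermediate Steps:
O = 1/4 ≈ 0.25000
Z(N) = 5/2 (Z(N) = (6 - 1*(-4))*(1/4) = (6 + 4)*(1/4) = 10*(1/4) = 5/2)
Z(-92)/b(100, -95) = (5/2)/(-41) = (5/2)*(-1/41) = -5/82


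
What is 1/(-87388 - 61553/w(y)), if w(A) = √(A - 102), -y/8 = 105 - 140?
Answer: -15555064/1355537161023 + 61553*√178/1355537161023 ≈ -1.0869e-5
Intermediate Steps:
y = 280 (y = -8*(105 - 140) = -8*(-35) = 280)
w(A) = √(-102 + A)
1/(-87388 - 61553/w(y)) = 1/(-87388 - 61553/√(-102 + 280)) = 1/(-87388 - 61553*√178/178)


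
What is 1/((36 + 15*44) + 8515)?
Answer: 1/9211 ≈ 0.00010857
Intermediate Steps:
1/((36 + 15*44) + 8515) = 1/((36 + 660) + 8515) = 1/(696 + 8515) = 1/9211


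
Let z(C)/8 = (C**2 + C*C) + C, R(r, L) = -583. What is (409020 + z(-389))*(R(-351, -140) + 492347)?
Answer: 1390238465616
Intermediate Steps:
z(C) = 8*C + 16*C**2 (z(C) = 8*((C**2 + C*C) + C) = 8*((C**2 + C**2) + C) = 8*(2*C**2 + C) = 8*(C + 2*C**2) = 8*C + 16*C**2)
(409020 + z(-389))*(R(-351, -140) + 492347) = (409020 + 8*(-389)*(1 + 2*(-389)))*(-583 + 492347) = (409020 + 8*(-389)*(1 - 778))*491764 = (409020 + 8*(-389)*(-777))*491764 = (409020 + 2418024)*491764 = 2827044*491764 = 1390238465616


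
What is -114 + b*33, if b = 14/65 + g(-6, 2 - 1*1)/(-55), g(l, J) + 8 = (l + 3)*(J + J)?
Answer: -6402/65 ≈ -98.492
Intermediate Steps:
g(l, J) = -8 + 2*J*(3 + l) (g(l, J) = -8 + (l + 3)*(J + J) = -8 + (3 + l)*(2*J) = -8 + 2*J*(3 + l))
b = 336/715 (b = 14/65 + (-8 + 6*(2 - 1*1) + 2*(2 - 1*1)*(-6))/(-55) = 14*(1/65) + (-8 + 6*(2 - 1) + 2*(2 - 1)*(-6))*(-1/55) = 14/65 + (-8 + 6*1 + 2*1*(-6))*(-1/55) = 14/65 + (-8 + 6 - 12)*(-1/55) = 14/65 - 14*(-1/55) = 14/65 + 14/55 = 336/715 ≈ 0.46993)
-114 + b*33 = -114 + (336/715)*33 = -114 + 1008/65 = -6402/65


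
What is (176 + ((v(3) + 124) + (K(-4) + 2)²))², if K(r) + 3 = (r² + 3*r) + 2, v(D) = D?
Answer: 107584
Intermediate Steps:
K(r) = -1 + r² + 3*r (K(r) = -3 + ((r² + 3*r) + 2) = -3 + (2 + r² + 3*r) = -1 + r² + 3*r)
(176 + ((v(3) + 124) + (K(-4) + 2)²))² = (176 + ((3 + 124) + ((-1 + (-4)² + 3*(-4)) + 2)²))² = (176 + (127 + ((-1 + 16 - 12) + 2)²))² = (176 + (127 + (3 + 2)²))² = (176 + (127 + 5²))² = (176 + (127 + 25))² = (176 + 152)² = 328² = 107584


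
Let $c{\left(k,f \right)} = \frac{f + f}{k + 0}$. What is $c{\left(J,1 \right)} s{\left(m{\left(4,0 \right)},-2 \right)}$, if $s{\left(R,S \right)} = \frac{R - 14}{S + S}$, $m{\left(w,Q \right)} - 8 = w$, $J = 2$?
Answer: $\frac{1}{2} \approx 0.5$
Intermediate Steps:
$c{\left(k,f \right)} = \frac{2 f}{k}$
$m{\left(w,Q \right)} = 8 + w$
$s{\left(R,S \right)} = \frac{-14 + R}{2 S}$
$c{\left(J,1 \right)} s{\left(m{\left(4,0 \right)},-2 \right)} = 2 \cdot 1 \cdot \frac{1}{2} \frac{-14 + \left(8 + 4\right)}{2 \left(-2\right)} = 2 \cdot 1 \cdot \frac{1}{2} \cdot \frac{1}{2} \left(- \frac{1}{2}\right) \left(-14 + 12\right) = 1 \cdot \frac{1}{2} \left(- \frac{1}{2}\right) \left(-2\right) = 1 \cdot \frac{1}{2} = \frac{1}{2}$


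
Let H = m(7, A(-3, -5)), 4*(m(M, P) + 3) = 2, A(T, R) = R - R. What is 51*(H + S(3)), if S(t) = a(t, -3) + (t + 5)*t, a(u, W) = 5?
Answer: 2703/2 ≈ 1351.5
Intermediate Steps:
A(T, R) = 0
m(M, P) = -5/2 (m(M, P) = -3 + (¼)*2 = -3 + ½ = -5/2)
H = -5/2 ≈ -2.5000
S(t) = 5 + t*(5 + t) (S(t) = 5 + (t + 5)*t = 5 + (5 + t)*t = 5 + t*(5 + t))
51*(H + S(3)) = 51*(-5/2 + (5 + 3² + 5*3)) = 51*(-5/2 + (5 + 9 + 15)) = 51*(-5/2 + 29) = 51*(53/2) = 2703/2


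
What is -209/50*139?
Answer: -29051/50 ≈ -581.02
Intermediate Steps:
-209/50*139 = -29051/50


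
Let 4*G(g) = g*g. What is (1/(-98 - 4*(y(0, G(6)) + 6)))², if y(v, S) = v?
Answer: 1/14884 ≈ 6.7186e-5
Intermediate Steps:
G(g) = g²/4 (G(g) = (g*g)/4 = g²/4)
(1/(-98 - 4*(y(0, G(6)) + 6)))² = (1/(-98 - 4*(0 + 6)))² = (1/(-98 - 4*6))² = (1/(-98 - 24))² = (1/(-122))² = (-1/122)² = 1/14884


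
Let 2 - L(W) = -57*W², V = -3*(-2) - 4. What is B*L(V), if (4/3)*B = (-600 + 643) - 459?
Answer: -71760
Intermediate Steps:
V = 2 (V = 6 - 4 = 2)
L(W) = 2 + 57*W² (L(W) = 2 - (-57)*W² = 2 + 57*W²)
B = -312 (B = 3*((-600 + 643) - 459)/4 = 3*(43 - 459)/4 = (¾)*(-416) = -312)
B*L(V) = -312*(2 + 57*2²) = -312*(2 + 57*4) = -312*(2 + 228) = -312*230 = -71760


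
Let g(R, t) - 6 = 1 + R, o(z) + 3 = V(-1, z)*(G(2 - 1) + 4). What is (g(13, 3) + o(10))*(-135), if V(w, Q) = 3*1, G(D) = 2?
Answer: -4725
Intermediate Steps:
V(w, Q) = 3
o(z) = 15 (o(z) = -3 + 3*(2 + 4) = -3 + 3*6 = -3 + 18 = 15)
g(R, t) = 7 + R (g(R, t) = 6 + (1 + R) = 7 + R)
(g(13, 3) + o(10))*(-135) = ((7 + 13) + 15)*(-135) = (20 + 15)*(-135) = 35*(-135) = -4725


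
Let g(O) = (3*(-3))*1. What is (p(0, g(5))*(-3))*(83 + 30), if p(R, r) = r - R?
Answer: 3051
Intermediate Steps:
g(O) = -9 (g(O) = -9*1 = -9)
(p(0, g(5))*(-3))*(83 + 30) = ((-9 - 1*0)*(-3))*(83 + 30) = ((-9 + 0)*(-3))*113 = -9*(-3)*113 = 27*113 = 3051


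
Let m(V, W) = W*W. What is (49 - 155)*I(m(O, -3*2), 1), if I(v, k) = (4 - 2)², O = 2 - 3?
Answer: -424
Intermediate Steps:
O = -1
m(V, W) = W²
I(v, k) = 4 (I(v, k) = 2² = 4)
(49 - 155)*I(m(O, -3*2), 1) = (49 - 155)*4 = -106*4 = -424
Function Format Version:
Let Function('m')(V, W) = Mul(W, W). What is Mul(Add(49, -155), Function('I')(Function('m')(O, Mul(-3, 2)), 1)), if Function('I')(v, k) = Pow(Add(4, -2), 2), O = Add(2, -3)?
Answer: -424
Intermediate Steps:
O = -1
Function('m')(V, W) = Pow(W, 2)
Function('I')(v, k) = 4 (Function('I')(v, k) = Pow(2, 2) = 4)
Mul(Add(49, -155), Function('I')(Function('m')(O, Mul(-3, 2)), 1)) = Mul(Add(49, -155), 4) = Mul(-106, 4) = -424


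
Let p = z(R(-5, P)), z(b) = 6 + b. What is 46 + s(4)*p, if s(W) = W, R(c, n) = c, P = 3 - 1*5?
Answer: 50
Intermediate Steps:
P = -2 (P = 3 - 5 = -2)
p = 1 (p = 6 - 5 = 1)
46 + s(4)*p = 46 + 4*1 = 46 + 4 = 50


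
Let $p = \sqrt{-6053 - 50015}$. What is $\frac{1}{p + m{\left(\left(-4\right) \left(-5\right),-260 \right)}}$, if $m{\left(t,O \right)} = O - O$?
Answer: $- \frac{i \sqrt{14017}}{28034} \approx - 0.0042232 i$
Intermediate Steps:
$p = 2 i \sqrt{14017}$ ($p = \sqrt{-56068} = 2 i \sqrt{14017} \approx 236.79 i$)
$m{\left(t,O \right)} = 0$
$\frac{1}{p + m{\left(\left(-4\right) \left(-5\right),-260 \right)}} = \frac{1}{2 i \sqrt{14017} + 0} = \frac{1}{2 i \sqrt{14017}} = - \frac{i \sqrt{14017}}{28034}$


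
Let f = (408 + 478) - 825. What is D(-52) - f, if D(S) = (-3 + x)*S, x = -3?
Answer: 251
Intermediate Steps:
f = 61 (f = 886 - 825 = 61)
D(S) = -6*S (D(S) = (-3 - 3)*S = -6*S)
D(-52) - f = -6*(-52) - 1*61 = 312 - 61 = 251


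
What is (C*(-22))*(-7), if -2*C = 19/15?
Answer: -1463/15 ≈ -97.533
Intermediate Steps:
C = -19/30 (C = -19/(2*15) = -½*19/15 = -19/30 ≈ -0.63333)
(C*(-22))*(-7) = -19/30*(-22)*(-7) = (209/15)*(-7) = -1463/15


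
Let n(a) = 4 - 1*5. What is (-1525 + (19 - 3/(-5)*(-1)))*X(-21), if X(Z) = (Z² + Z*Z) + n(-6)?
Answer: -6636573/5 ≈ -1.3273e+6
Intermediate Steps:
n(a) = -1 (n(a) = 4 - 5 = -1)
X(Z) = -1 + 2*Z² (X(Z) = (Z² + Z*Z) - 1 = (Z² + Z²) - 1 = 2*Z² - 1 = -1 + 2*Z²)
(-1525 + (19 - 3/(-5)*(-1)))*X(-21) = (-1525 + (19 - 3/(-5)*(-1)))*(-1 + 2*(-21)²) = (-1525 + (19 - 3*(-⅕)*(-1)))*(-1 + 2*441) = (-1525 + (19 + (⅗)*(-1)))*(-1 + 882) = (-1525 + (19 - ⅗))*881 = (-1525 + 92/5)*881 = -7533/5*881 = -6636573/5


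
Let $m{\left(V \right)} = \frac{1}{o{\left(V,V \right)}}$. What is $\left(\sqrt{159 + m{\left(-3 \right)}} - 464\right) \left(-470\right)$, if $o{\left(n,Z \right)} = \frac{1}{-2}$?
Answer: $218080 - 470 \sqrt{157} \approx 2.1219 \cdot 10^{5}$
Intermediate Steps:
$o{\left(n,Z \right)} = - \frac{1}{2}$
$m{\left(V \right)} = -2$ ($m{\left(V \right)} = \frac{1}{- \frac{1}{2}} = -2$)
$\left(\sqrt{159 + m{\left(-3 \right)}} - 464\right) \left(-470\right) = \left(\sqrt{159 - 2} - 464\right) \left(-470\right) = \left(\sqrt{157} - 464\right) \left(-470\right) = \left(-464 + \sqrt{157}\right) \left(-470\right) = 218080 - 470 \sqrt{157}$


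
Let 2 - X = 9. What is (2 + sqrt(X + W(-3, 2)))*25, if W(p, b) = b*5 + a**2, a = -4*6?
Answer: 50 + 25*sqrt(579) ≈ 651.56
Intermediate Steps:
a = -24
X = -7 (X = 2 - 1*9 = 2 - 9 = -7)
W(p, b) = 576 + 5*b (W(p, b) = b*5 + (-24)**2 = 5*b + 576 = 576 + 5*b)
(2 + sqrt(X + W(-3, 2)))*25 = (2 + sqrt(-7 + (576 + 5*2)))*25 = (2 + sqrt(-7 + (576 + 10)))*25 = (2 + sqrt(-7 + 586))*25 = (2 + sqrt(579))*25 = 50 + 25*sqrt(579)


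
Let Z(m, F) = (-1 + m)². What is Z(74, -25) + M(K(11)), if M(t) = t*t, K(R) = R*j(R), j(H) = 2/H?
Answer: 5333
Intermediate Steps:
K(R) = 2 (K(R) = R*(2/R) = 2)
M(t) = t²
Z(74, -25) + M(K(11)) = (-1 + 74)² + 2² = 73² + 4 = 5329 + 4 = 5333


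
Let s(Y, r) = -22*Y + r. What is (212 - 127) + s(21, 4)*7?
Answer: -3121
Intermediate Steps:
s(Y, r) = r - 22*Y
(212 - 127) + s(21, 4)*7 = (212 - 127) + (4 - 22*21)*7 = 85 + (4 - 462)*7 = 85 - 458*7 = 85 - 3206 = -3121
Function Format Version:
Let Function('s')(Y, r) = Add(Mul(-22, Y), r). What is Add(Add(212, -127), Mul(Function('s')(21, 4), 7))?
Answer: -3121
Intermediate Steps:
Function('s')(Y, r) = Add(r, Mul(-22, Y))
Add(Add(212, -127), Mul(Function('s')(21, 4), 7)) = Add(Add(212, -127), Mul(Add(4, Mul(-22, 21)), 7)) = Add(85, Mul(Add(4, -462), 7)) = Add(85, Mul(-458, 7)) = Add(85, -3206) = -3121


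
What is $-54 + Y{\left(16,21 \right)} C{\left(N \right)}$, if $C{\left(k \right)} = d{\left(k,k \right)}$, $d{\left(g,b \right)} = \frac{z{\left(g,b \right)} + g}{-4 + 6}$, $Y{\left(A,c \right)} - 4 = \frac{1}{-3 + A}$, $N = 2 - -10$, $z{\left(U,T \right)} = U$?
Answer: $- \frac{66}{13} \approx -5.0769$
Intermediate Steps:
$N = 12$ ($N = 2 + 10 = 12$)
$Y{\left(A,c \right)} = 4 + \frac{1}{-3 + A}$
$d{\left(g,b \right)} = g$ ($d{\left(g,b \right)} = \frac{g + g}{-4 + 6} = \frac{2 g}{2} = 2 g \frac{1}{2} = g$)
$C{\left(k \right)} = k$
$-54 + Y{\left(16,21 \right)} C{\left(N \right)} = -54 + \frac{-11 + 4 \cdot 16}{-3 + 16} \cdot 12 = -54 + \frac{-11 + 64}{13} \cdot 12 = -54 + \frac{1}{13} \cdot 53 \cdot 12 = -54 + \frac{53}{13} \cdot 12 = -54 + \frac{636}{13} = - \frac{66}{13}$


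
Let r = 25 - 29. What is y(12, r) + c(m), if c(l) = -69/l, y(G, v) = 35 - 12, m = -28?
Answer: 713/28 ≈ 25.464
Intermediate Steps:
r = -4
y(G, v) = 23
y(12, r) + c(m) = 23 - 69/(-28) = 23 - 69*(-1/28) = 23 + 69/28 = 713/28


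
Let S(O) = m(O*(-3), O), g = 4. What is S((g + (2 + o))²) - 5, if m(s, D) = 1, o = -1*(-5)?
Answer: -4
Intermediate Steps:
o = 5
S(O) = 1
S((g + (2 + o))²) - 5 = 1 - 5 = -4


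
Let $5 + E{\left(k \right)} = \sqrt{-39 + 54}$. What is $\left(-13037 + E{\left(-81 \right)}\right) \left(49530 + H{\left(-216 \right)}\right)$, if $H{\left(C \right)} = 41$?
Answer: $-646504982 + 49571 \sqrt{15} \approx -6.4631 \cdot 10^{8}$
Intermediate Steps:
$E{\left(k \right)} = -5 + \sqrt{15}$ ($E{\left(k \right)} = -5 + \sqrt{-39 + 54} = -5 + \sqrt{15}$)
$\left(-13037 + E{\left(-81 \right)}\right) \left(49530 + H{\left(-216 \right)}\right) = \left(-13037 - \left(5 - \sqrt{15}\right)\right) \left(49530 + 41\right) = \left(-13042 + \sqrt{15}\right) 49571 = -646504982 + 49571 \sqrt{15}$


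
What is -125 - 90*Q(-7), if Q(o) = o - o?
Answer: -125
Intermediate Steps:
Q(o) = 0
-125 - 90*Q(-7) = -125 - 90*0 = -125 + 0 = -125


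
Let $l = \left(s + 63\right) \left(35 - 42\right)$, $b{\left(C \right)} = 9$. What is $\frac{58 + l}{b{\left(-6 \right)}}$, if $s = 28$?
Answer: $- \frac{193}{3} \approx -64.333$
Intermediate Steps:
$l = -637$ ($l = \left(28 + 63\right) \left(35 - 42\right) = 91 \left(-7\right) = -637$)
$\frac{58 + l}{b{\left(-6 \right)}} = \frac{58 - 637}{9} = \left(-579\right) \frac{1}{9} = - \frac{193}{3}$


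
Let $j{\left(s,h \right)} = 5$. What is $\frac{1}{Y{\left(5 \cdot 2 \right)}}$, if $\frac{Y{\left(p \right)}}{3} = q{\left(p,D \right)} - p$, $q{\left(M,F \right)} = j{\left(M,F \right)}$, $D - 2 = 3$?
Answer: $- \frac{1}{15} \approx -0.066667$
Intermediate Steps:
$D = 5$ ($D = 2 + 3 = 5$)
$q{\left(M,F \right)} = 5$
$Y{\left(p \right)} = 15 - 3 p$ ($Y{\left(p \right)} = 3 \left(5 - p\right) = 15 - 3 p$)
$\frac{1}{Y{\left(5 \cdot 2 \right)}} = \frac{1}{15 - 3 \cdot 5 \cdot 2} = \frac{1}{15 - 30} = \frac{1}{-15} = - \frac{1}{15}$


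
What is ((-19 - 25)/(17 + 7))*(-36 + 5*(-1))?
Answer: 451/6 ≈ 75.167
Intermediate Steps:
((-19 - 25)/(17 + 7))*(-36 + 5*(-1)) = (-44/24)*(-36 - 5) = -44*1/24*(-41) = -11/6*(-41) = 451/6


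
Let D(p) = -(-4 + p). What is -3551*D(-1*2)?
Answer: -21306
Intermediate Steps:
D(p) = 4 - p
-3551*D(-1*2) = -3551*(4 - (-1)*2) = -3551*(4 - 1*(-2)) = -3551*(4 + 2) = -3551*6 = -21306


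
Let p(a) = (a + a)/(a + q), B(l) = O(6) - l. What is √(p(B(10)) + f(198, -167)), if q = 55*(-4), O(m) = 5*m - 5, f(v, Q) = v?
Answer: 52*√123/41 ≈ 14.066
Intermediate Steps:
O(m) = -5 + 5*m
B(l) = 25 - l (B(l) = (-5 + 5*6) - l = (-5 + 30) - l = 25 - l)
q = -220
p(a) = 2*a/(-220 + a) (p(a) = (a + a)/(a - 220) = (2*a)/(-220 + a) = 2*a/(-220 + a))
√(p(B(10)) + f(198, -167)) = √(2*(25 - 1*10)/(-220 + (25 - 1*10)) + 198) = √(2*(25 - 10)/(-220 + (25 - 10)) + 198) = √(2*15/(-220 + 15) + 198) = √(2*15/(-205) + 198) = √(2*15*(-1/205) + 198) = √(-6/41 + 198) = √(8112/41) = 52*√123/41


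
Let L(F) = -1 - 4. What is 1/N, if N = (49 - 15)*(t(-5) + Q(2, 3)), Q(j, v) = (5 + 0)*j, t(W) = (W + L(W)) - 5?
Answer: -1/170 ≈ -0.0058824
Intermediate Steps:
L(F) = -5
t(W) = -10 + W (t(W) = (W - 5) - 5 = (-5 + W) - 5 = -10 + W)
Q(j, v) = 5*j
N = -170 (N = (49 - 15)*((-10 - 5) + 5*2) = 34*(-15 + 10) = 34*(-5) = -170)
1/N = 1/(-170) = -1/170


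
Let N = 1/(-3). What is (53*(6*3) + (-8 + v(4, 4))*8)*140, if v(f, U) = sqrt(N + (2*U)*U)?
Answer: 124600 + 1120*sqrt(285)/3 ≈ 1.3090e+5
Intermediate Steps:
N = -1/3 ≈ -0.33333
v(f, U) = sqrt(-1/3 + 2*U**2) (v(f, U) = sqrt(-1/3 + (2*U)*U) = sqrt(-1/3 + 2*U**2))
(53*(6*3) + (-8 + v(4, 4))*8)*140 = (53*(6*3) + (-8 + sqrt(-3 + 18*4**2)/3)*8)*140 = (53*18 + (-8 + sqrt(-3 + 18*16)/3)*8)*140 = (954 + (-8 + sqrt(-3 + 288)/3)*8)*140 = (954 + (-8 + sqrt(285)/3)*8)*140 = (954 + (-64 + 8*sqrt(285)/3))*140 = (890 + 8*sqrt(285)/3)*140 = 124600 + 1120*sqrt(285)/3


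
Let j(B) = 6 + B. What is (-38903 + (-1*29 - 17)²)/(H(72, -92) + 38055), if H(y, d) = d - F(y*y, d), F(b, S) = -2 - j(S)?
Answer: -36787/37879 ≈ -0.97117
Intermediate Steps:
F(b, S) = -8 - S (F(b, S) = -2 - (6 + S) = -2 + (-6 - S) = -8 - S)
H(y, d) = 8 + 2*d (H(y, d) = d - (-8 - d) = d + (8 + d) = 8 + 2*d)
(-38903 + (-1*29 - 17)²)/(H(72, -92) + 38055) = (-38903 + (-1*29 - 17)²)/((8 + 2*(-92)) + 38055) = (-38903 + (-29 - 17)²)/((8 - 184) + 38055) = (-38903 + (-46)²)/(-176 + 38055) = (-38903 + 2116)/37879 = -36787*1/37879 = -36787/37879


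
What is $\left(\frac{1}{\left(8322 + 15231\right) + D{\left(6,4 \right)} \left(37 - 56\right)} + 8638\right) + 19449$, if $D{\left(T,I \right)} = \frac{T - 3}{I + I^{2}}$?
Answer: $\frac{13229061281}{471003} \approx 28087.0$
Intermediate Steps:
$D{\left(T,I \right)} = \frac{-3 + T}{I + I^{2}}$
$\left(\frac{1}{\left(8322 + 15231\right) + D{\left(6,4 \right)} \left(37 - 56\right)} + 8638\right) + 19449 = \left(\frac{1}{\left(8322 + 15231\right) + \frac{-3 + 6}{4 \left(1 + 4\right)} \left(37 - 56\right)} + 8638\right) + 19449 = \left(\frac{1}{23553 + \frac{1}{4} \cdot \frac{1}{5} \cdot 3 \left(-19\right)} + 8638\right) + 19449 = \left(\frac{1}{23553 + \frac{3}{20} \left(-19\right)} + 8638\right) + 19449 = \left(\frac{1}{23553 - \frac{57}{20}} + 8638\right) + 19449 = \left(\frac{1}{\frac{471003}{20}} + 8638\right) + 19449 = \left(\frac{20}{471003} + 8638\right) + 19449 = \frac{4068523934}{471003} + 19449 = \frac{13229061281}{471003}$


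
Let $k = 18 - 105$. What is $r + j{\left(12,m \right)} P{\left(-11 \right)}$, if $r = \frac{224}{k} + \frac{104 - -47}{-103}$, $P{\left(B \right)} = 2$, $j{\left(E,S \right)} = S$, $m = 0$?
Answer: $- \frac{36209}{8961} \approx -4.0407$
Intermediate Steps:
$k = -87$
$r = - \frac{36209}{8961}$ ($r = \frac{224}{-87} + \frac{104 - -47}{-103} = 224 \left(- \frac{1}{87}\right) + \left(104 + 47\right) \left(- \frac{1}{103}\right) = - \frac{224}{87} + 151 \left(- \frac{1}{103}\right) = - \frac{224}{87} - \frac{151}{103} = - \frac{36209}{8961} \approx -4.0407$)
$r + j{\left(12,m \right)} P{\left(-11 \right)} = - \frac{36209}{8961} + 0 \cdot 2 = - \frac{36209}{8961} + 0 = - \frac{36209}{8961}$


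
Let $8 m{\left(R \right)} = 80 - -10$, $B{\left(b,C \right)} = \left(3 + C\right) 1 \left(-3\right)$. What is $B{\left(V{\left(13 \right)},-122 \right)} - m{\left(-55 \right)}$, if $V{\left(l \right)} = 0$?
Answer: $\frac{1383}{4} \approx 345.75$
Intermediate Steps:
$B{\left(b,C \right)} = -9 - 3 C$ ($B{\left(b,C \right)} = \left(3 + C\right) \left(-3\right) = -9 - 3 C$)
$m{\left(R \right)} = \frac{45}{4}$ ($m{\left(R \right)} = \frac{80 - -10}{8} = \frac{80 + 10}{8} = \frac{1}{8} \cdot 90 = \frac{45}{4}$)
$B{\left(V{\left(13 \right)},-122 \right)} - m{\left(-55 \right)} = \left(-9 - -366\right) - \frac{45}{4} = \left(-9 + 366\right) - \frac{45}{4} = 357 - \frac{45}{4} = \frac{1383}{4}$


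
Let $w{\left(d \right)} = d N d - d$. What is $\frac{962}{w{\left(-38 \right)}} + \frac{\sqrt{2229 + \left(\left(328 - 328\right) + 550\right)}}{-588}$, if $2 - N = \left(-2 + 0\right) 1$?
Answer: $\frac{481}{2907} - \frac{\sqrt{2779}}{588} \approx 0.075809$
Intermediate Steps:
$N = 4$ ($N = 2 - \left(-2 + 0\right) 1 = 2 - \left(-2\right) 1 = 2 - -2 = 2 + 2 = 4$)
$w{\left(d \right)} = - d + 4 d^{2}$ ($w{\left(d \right)} = d 4 d - d = 4 d d - d = 4 d^{2} - d = - d + 4 d^{2}$)
$\frac{962}{w{\left(-38 \right)}} + \frac{\sqrt{2229 + \left(\left(328 - 328\right) + 550\right)}}{-588} = \frac{962}{\left(-38\right) \left(-1 + 4 \left(-38\right)\right)} + \frac{\sqrt{2229 + \left(\left(328 - 328\right) + 550\right)}}{-588} = \frac{962}{\left(-38\right) \left(-1 - 152\right)} + \sqrt{2229 + \left(0 + 550\right)} \left(- \frac{1}{588}\right) = \frac{962}{\left(-38\right) \left(-153\right)} + \sqrt{2229 + 550} \left(- \frac{1}{588}\right) = \frac{962}{5814} + \sqrt{2779} \left(- \frac{1}{588}\right) = 962 \cdot \frac{1}{5814} - \frac{\sqrt{2779}}{588} = \frac{481}{2907} - \frac{\sqrt{2779}}{588}$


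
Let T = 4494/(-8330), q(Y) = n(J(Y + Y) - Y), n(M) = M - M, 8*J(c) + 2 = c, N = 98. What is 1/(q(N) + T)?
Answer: -595/321 ≈ -1.8536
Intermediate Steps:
J(c) = -¼ + c/8
n(M) = 0
q(Y) = 0
T = -321/595 (T = 4494*(-1/8330) = -321/595 ≈ -0.53950)
1/(q(N) + T) = 1/(0 - 321/595) = 1/(-321/595) = -595/321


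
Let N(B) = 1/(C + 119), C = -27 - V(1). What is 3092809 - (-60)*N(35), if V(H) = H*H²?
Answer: 281445679/91 ≈ 3.0928e+6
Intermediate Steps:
V(H) = H³
C = -28 (C = -27 - 1*1³ = -27 - 1*1 = -27 - 1 = -28)
N(B) = 1/91 (N(B) = 1/(-28 + 119) = 1/91)
3092809 - (-60)*N(35) = 3092809 - (-60)/91 = 3092809 - 1*(-60/91) = 3092809 + 60/91 = 281445679/91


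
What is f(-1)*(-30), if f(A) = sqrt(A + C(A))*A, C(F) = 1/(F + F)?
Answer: 15*I*sqrt(6) ≈ 36.742*I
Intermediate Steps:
C(F) = 1/(2*F)
f(A) = A*sqrt(A + 1/(2*A)) (f(A) = sqrt(A + 1/(2*A))*A = A*sqrt(A + 1/(2*A)))
f(-1)*(-30) = ((1/2)*(-1)*sqrt(2/(-1) + 4*(-1)))*(-30) = ((1/2)*(-1)*sqrt(2*(-1) - 4))*(-30) = ((1/2)*(-1)*sqrt(-2 - 4))*(-30) = ((1/2)*(-1)*sqrt(-6))*(-30) = ((1/2)*(-1)*(I*sqrt(6)))*(-30) = -I*sqrt(6)/2*(-30) = 15*I*sqrt(6)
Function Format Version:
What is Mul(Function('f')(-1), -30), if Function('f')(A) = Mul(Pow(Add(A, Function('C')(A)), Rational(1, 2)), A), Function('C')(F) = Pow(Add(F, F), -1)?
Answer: Mul(15, I, Pow(6, Rational(1, 2))) ≈ Mul(36.742, I)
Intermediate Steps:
Function('C')(F) = Mul(Rational(1, 2), Pow(F, -1)) (Function('C')(F) = Pow(Mul(2, F), -1) = Mul(Rational(1, 2), Pow(F, -1)))
Function('f')(A) = Mul(A, Pow(Add(A, Mul(Rational(1, 2), Pow(A, -1))), Rational(1, 2))) (Function('f')(A) = Mul(Pow(Add(A, Mul(Rational(1, 2), Pow(A, -1))), Rational(1, 2)), A) = Mul(A, Pow(Add(A, Mul(Rational(1, 2), Pow(A, -1))), Rational(1, 2))))
Mul(Function('f')(-1), -30) = Mul(Mul(Rational(1, 2), -1, Pow(Add(Mul(2, Pow(-1, -1)), Mul(4, -1)), Rational(1, 2))), -30) = Mul(Mul(Rational(1, 2), -1, Pow(Add(Mul(2, -1), -4), Rational(1, 2))), -30) = Mul(Mul(Rational(1, 2), -1, Pow(Add(-2, -4), Rational(1, 2))), -30) = Mul(Mul(Rational(1, 2), -1, Pow(-6, Rational(1, 2))), -30) = Mul(Mul(Rational(1, 2), -1, Mul(I, Pow(6, Rational(1, 2)))), -30) = Mul(Mul(Rational(-1, 2), I, Pow(6, Rational(1, 2))), -30) = Mul(15, I, Pow(6, Rational(1, 2)))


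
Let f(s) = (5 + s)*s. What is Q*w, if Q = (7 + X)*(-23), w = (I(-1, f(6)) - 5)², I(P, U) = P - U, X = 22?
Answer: -3457728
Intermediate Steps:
f(s) = s*(5 + s)
w = 5184 (w = ((-1 - 6*(5 + 6)) - 5)² = ((-1 - 6*11) - 5)² = ((-1 - 1*66) - 5)² = ((-1 - 66) - 5)² = (-67 - 5)² = (-72)² = 5184)
Q = -667 (Q = (7 + 22)*(-23) = 29*(-23) = -667)
Q*w = -667*5184 = -3457728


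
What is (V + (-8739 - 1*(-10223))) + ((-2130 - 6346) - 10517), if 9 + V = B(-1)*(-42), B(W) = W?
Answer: -17476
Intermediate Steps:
V = 33 (V = -9 - 1*(-42) = -9 + 42 = 33)
(V + (-8739 - 1*(-10223))) + ((-2130 - 6346) - 10517) = (33 + (-8739 - 1*(-10223))) + ((-2130 - 6346) - 10517) = (33 + (-8739 + 10223)) + (-8476 - 10517) = (33 + 1484) - 18993 = 1517 - 18993 = -17476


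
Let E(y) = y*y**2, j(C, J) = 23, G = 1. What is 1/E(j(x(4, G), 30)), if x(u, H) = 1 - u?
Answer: 1/12167 ≈ 8.2190e-5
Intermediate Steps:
E(y) = y**3
1/E(j(x(4, G), 30)) = 1/(23**3) = 1/12167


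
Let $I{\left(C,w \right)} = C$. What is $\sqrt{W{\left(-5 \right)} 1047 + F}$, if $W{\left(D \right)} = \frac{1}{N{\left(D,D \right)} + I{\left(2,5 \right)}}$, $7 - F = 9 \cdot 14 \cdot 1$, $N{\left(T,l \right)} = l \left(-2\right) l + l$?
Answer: $\frac{i \sqrt{389762}}{53} \approx 11.779 i$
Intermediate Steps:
$N{\left(T,l \right)} = l - 2 l^{2}$ ($N{\left(T,l \right)} = - 2 l l + l = - 2 l^{2} + l = l - 2 l^{2}$)
$F = -119$ ($F = 7 - 9 \cdot 14 \cdot 1 = 7 - 126 \cdot 1 = 7 - 126 = -119$)
$W{\left(D \right)} = \frac{1}{2 + D \left(1 - 2 D\right)}$ ($W{\left(D \right)} = \frac{1}{D \left(1 - 2 D\right) + 2} = \frac{1}{2 + D \left(1 - 2 D\right)}$)
$\sqrt{W{\left(-5 \right)} 1047 + F} = \sqrt{- \frac{1}{-2 - 5 \left(-1 + 2 \left(-5\right)\right)} 1047 - 119} = \sqrt{- \frac{1}{-2 - 5 \left(-1 - 10\right)} 1047 - 119} = \sqrt{- \frac{1}{-2 - -55} \cdot 1047 - 119} = \sqrt{- \frac{1}{-2 + 55} \cdot 1047 - 119} = \sqrt{- \frac{1}{53} \cdot 1047 - 119} = \sqrt{\left(-1\right) \frac{1}{53} \cdot 1047 - 119} = \sqrt{\left(- \frac{1}{53}\right) 1047 - 119} = \sqrt{- \frac{1047}{53} - 119} = \sqrt{- \frac{7354}{53}} = \frac{i \sqrt{389762}}{53}$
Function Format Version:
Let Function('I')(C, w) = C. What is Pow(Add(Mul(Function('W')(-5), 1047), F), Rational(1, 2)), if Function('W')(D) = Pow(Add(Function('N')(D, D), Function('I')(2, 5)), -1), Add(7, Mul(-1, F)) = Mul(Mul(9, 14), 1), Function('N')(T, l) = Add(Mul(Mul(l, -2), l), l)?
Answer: Mul(Rational(1, 53), I, Pow(389762, Rational(1, 2))) ≈ Mul(11.779, I)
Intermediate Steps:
Function('N')(T, l) = Add(l, Mul(-2, Pow(l, 2))) (Function('N')(T, l) = Add(Mul(Mul(-2, l), l), l) = Add(Mul(-2, Pow(l, 2)), l) = Add(l, Mul(-2, Pow(l, 2))))
F = -119 (F = Add(7, Mul(-1, Mul(Mul(9, 14), 1))) = Add(7, Mul(-1, Mul(126, 1))) = Add(7, Mul(-1, 126)) = Add(7, -126) = -119)
Function('W')(D) = Pow(Add(2, Mul(D, Add(1, Mul(-2, D)))), -1) (Function('W')(D) = Pow(Add(Mul(D, Add(1, Mul(-2, D))), 2), -1) = Pow(Add(2, Mul(D, Add(1, Mul(-2, D)))), -1))
Pow(Add(Mul(Function('W')(-5), 1047), F), Rational(1, 2)) = Pow(Add(Mul(Mul(-1, Pow(Add(-2, Mul(-5, Add(-1, Mul(2, -5)))), -1)), 1047), -119), Rational(1, 2)) = Pow(Add(Mul(Mul(-1, Pow(Add(-2, Mul(-5, Add(-1, -10))), -1)), 1047), -119), Rational(1, 2)) = Pow(Add(Mul(Mul(-1, Pow(Add(-2, Mul(-5, -11)), -1)), 1047), -119), Rational(1, 2)) = Pow(Add(Mul(Mul(-1, Pow(Add(-2, 55), -1)), 1047), -119), Rational(1, 2)) = Pow(Add(Mul(Mul(-1, Pow(53, -1)), 1047), -119), Rational(1, 2)) = Pow(Add(Mul(Mul(-1, Rational(1, 53)), 1047), -119), Rational(1, 2)) = Pow(Add(Mul(Rational(-1, 53), 1047), -119), Rational(1, 2)) = Pow(Add(Rational(-1047, 53), -119), Rational(1, 2)) = Pow(Rational(-7354, 53), Rational(1, 2)) = Mul(Rational(1, 53), I, Pow(389762, Rational(1, 2)))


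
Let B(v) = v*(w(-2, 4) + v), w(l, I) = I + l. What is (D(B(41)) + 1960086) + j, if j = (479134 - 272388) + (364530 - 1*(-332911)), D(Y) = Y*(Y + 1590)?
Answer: 8775612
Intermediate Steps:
B(v) = v*(2 + v) (B(v) = v*((4 - 2) + v) = v*(2 + v))
D(Y) = Y*(1590 + Y)
j = 904187 (j = 206746 + (364530 + 332911) = 206746 + 697441 = 904187)
(D(B(41)) + 1960086) + j = ((41*(2 + 41))*(1590 + 41*(2 + 41)) + 1960086) + 904187 = ((41*43)*(1590 + 41*43) + 1960086) + 904187 = (1763*(1590 + 1763) + 1960086) + 904187 = (1763*3353 + 1960086) + 904187 = (5911339 + 1960086) + 904187 = 7871425 + 904187 = 8775612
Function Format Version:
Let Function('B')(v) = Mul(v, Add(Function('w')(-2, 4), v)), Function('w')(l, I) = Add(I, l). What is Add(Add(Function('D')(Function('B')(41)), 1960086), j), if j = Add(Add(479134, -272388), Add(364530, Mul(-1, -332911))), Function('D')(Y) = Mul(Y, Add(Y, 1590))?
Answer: 8775612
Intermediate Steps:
Function('B')(v) = Mul(v, Add(2, v)) (Function('B')(v) = Mul(v, Add(Add(4, -2), v)) = Mul(v, Add(2, v)))
Function('D')(Y) = Mul(Y, Add(1590, Y))
j = 904187 (j = Add(206746, Add(364530, 332911)) = Add(206746, 697441) = 904187)
Add(Add(Function('D')(Function('B')(41)), 1960086), j) = Add(Add(Mul(Mul(41, Add(2, 41)), Add(1590, Mul(41, Add(2, 41)))), 1960086), 904187) = Add(Add(Mul(Mul(41, 43), Add(1590, Mul(41, 43))), 1960086), 904187) = Add(Add(Mul(1763, Add(1590, 1763)), 1960086), 904187) = Add(Add(Mul(1763, 3353), 1960086), 904187) = Add(Add(5911339, 1960086), 904187) = Add(7871425, 904187) = 8775612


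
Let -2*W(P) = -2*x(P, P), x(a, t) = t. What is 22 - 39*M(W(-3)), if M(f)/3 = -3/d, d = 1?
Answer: 373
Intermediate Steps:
W(P) = P (W(P) = -(-1)*P = P)
M(f) = -9 (M(f) = 3*(-3/1) = 3*(-3*1) = 3*(-3) = -9)
22 - 39*M(W(-3)) = 22 - 39*(-9) = 22 + 351 = 373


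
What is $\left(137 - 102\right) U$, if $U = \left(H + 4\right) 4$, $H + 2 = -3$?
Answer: $-140$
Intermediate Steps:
$H = -5$ ($H = -2 - 3 = -5$)
$U = -4$ ($U = \left(-5 + 4\right) 4 = \left(-1\right) 4 = -4$)
$\left(137 - 102\right) U = \left(137 - 102\right) \left(-4\right) = 35 \left(-4\right) = -140$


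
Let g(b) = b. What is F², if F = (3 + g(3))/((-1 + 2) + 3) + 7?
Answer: 289/4 ≈ 72.250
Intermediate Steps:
F = 17/2 (F = (3 + 3)/((-1 + 2) + 3) + 7 = 6/(1 + 3) + 7 = 6/4 + 7 = (¼)*6 + 7 = 3/2 + 7 = 17/2 ≈ 8.5000)
F² = (17/2)² = 289/4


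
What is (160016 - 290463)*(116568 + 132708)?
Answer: -32517306372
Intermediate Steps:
(160016 - 290463)*(116568 + 132708) = -130447*249276 = -32517306372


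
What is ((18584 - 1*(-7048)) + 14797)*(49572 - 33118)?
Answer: 665218766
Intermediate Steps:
((18584 - 1*(-7048)) + 14797)*(49572 - 33118) = ((18584 + 7048) + 14797)*16454 = (25632 + 14797)*16454 = 40429*16454 = 665218766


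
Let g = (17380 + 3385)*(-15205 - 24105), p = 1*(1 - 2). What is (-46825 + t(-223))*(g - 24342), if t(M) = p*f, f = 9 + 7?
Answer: 38236143981772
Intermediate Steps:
p = -1 (p = 1*(-1) = -1)
f = 16
g = -816272150 (g = 20765*(-39310) = -816272150)
t(M) = -16 (t(M) = -1*16 = -16)
(-46825 + t(-223))*(g - 24342) = (-46825 - 16)*(-816272150 - 24342) = -46841*(-816296492) = 38236143981772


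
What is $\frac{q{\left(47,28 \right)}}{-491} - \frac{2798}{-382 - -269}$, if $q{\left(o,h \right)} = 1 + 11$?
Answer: $\frac{1372462}{55483} \approx 24.737$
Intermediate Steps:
$q{\left(o,h \right)} = 12$
$\frac{q{\left(47,28 \right)}}{-491} - \frac{2798}{-382 - -269} = \frac{12}{-491} - \frac{2798}{-382 - -269} = 12 \left(- \frac{1}{491}\right) - \frac{2798}{-382 + 269} = - \frac{12}{491} - \frac{2798}{-113} = - \frac{12}{491} - - \frac{2798}{113} = - \frac{12}{491} + \frac{2798}{113} = \frac{1372462}{55483}$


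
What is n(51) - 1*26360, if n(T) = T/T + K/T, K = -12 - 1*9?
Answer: -448110/17 ≈ -26359.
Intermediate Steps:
K = -21 (K = -12 - 9 = -21)
n(T) = 1 - 21/T (n(T) = T/T - 21/T = 1 - 21/T)
n(51) - 1*26360 = (-21 + 51)/51 - 1*26360 = (1/51)*30 - 26360 = 10/17 - 26360 = -448110/17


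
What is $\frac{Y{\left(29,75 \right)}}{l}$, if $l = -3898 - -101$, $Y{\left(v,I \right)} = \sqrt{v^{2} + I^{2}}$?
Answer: $- \frac{\sqrt{6466}}{3797} \approx -0.021178$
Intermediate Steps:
$Y{\left(v,I \right)} = \sqrt{I^{2} + v^{2}}$
$l = -3797$ ($l = -3898 + 101 = -3797$)
$\frac{Y{\left(29,75 \right)}}{l} = \frac{\sqrt{75^{2} + 29^{2}}}{-3797} = \sqrt{5625 + 841} \left(- \frac{1}{3797}\right) = \sqrt{6466} \left(- \frac{1}{3797}\right) = - \frac{\sqrt{6466}}{3797}$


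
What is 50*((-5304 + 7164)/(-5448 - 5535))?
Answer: -31000/3661 ≈ -8.4676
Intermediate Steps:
50*((-5304 + 7164)/(-5448 - 5535)) = 50*(1860/(-10983)) = 50*(1860*(-1/10983)) = 50*(-620/3661) = -31000/3661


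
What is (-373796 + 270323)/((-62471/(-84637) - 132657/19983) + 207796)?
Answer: -58334668688961/117145212932200 ≈ -0.49797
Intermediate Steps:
(-373796 + 270323)/((-62471/(-84637) - 132657/19983) + 207796) = -103473/((-62471*(-1/84637) - 132657*1/19983) + 207796) = -103473/((62471/84637 - 44219/6661) + 207796) = -103473/(-3326444172/563767057 + 207796) = -103473/117145212932200/563767057 = -103473*563767057/117145212932200 = -58334668688961/117145212932200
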